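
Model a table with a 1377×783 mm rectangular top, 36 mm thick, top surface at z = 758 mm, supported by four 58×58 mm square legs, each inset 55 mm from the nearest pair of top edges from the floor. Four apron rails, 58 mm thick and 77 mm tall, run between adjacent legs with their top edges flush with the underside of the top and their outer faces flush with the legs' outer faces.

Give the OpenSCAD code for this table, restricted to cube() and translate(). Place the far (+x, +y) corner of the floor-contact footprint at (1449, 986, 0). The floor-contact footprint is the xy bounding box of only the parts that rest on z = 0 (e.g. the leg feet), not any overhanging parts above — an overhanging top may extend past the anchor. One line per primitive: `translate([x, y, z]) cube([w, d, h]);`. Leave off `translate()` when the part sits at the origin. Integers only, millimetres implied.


translate([127, 258, 722]) cube([1377, 783, 36]);
translate([182, 313, 0]) cube([58, 58, 722]);
translate([1391, 313, 0]) cube([58, 58, 722]);
translate([182, 928, 0]) cube([58, 58, 722]);
translate([1391, 928, 0]) cube([58, 58, 722]);
translate([240, 313, 645]) cube([1151, 58, 77]);
translate([240, 928, 645]) cube([1151, 58, 77]);
translate([182, 371, 645]) cube([58, 557, 77]);
translate([1391, 371, 645]) cube([58, 557, 77]);


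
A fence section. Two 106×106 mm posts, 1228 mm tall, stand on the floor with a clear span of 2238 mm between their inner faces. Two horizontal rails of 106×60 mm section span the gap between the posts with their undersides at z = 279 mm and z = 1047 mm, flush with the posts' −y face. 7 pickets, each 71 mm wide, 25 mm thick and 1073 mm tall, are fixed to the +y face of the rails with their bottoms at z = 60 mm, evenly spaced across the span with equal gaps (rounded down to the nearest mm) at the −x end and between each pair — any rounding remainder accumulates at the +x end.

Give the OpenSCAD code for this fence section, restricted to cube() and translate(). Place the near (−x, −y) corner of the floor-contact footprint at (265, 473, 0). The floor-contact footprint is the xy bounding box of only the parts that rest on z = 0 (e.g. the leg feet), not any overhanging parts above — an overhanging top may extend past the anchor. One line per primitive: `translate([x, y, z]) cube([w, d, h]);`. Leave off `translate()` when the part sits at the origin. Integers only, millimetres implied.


translate([265, 473, 0]) cube([106, 106, 1228]);
translate([2609, 473, 0]) cube([106, 106, 1228]);
translate([371, 473, 279]) cube([2238, 106, 60]);
translate([371, 473, 1047]) cube([2238, 106, 60]);
translate([588, 579, 60]) cube([71, 25, 1073]);
translate([876, 579, 60]) cube([71, 25, 1073]);
translate([1164, 579, 60]) cube([71, 25, 1073]);
translate([1452, 579, 60]) cube([71, 25, 1073]);
translate([1740, 579, 60]) cube([71, 25, 1073]);
translate([2028, 579, 60]) cube([71, 25, 1073]);
translate([2316, 579, 60]) cube([71, 25, 1073]);


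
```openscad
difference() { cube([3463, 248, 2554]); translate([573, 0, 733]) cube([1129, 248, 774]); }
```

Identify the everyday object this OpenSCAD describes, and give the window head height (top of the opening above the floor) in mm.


A wall with a window opening. The window head height is 1507 mm.

A wall with a rectangular opening subtracted — a window. Sill at z = 733, opening 774 mm tall, so the head is at 733 + 774 = 1507 mm.


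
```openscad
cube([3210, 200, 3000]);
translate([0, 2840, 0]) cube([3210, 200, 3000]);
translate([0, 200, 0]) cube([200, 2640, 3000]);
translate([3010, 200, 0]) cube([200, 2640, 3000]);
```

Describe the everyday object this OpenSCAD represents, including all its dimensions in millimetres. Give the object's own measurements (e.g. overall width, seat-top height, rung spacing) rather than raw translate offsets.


The wall frame of a small rectangular building: four walls, each 3000 mm tall and 200 mm thick, enclosing a footprint 3210 mm (x) by 3040 mm (y) outside-to-outside, with no floor or roof. The front and back walls (the −y and +y sides) span the full width; the two side walls fit between them.


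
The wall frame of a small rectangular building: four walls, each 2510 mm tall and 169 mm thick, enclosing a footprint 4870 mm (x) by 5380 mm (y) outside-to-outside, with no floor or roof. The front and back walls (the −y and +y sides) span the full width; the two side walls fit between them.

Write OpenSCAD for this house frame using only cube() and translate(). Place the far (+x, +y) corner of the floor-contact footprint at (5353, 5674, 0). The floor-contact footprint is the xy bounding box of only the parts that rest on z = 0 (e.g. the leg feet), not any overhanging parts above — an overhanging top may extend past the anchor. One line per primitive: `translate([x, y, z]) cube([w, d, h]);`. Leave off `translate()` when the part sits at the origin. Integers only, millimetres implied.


translate([483, 294, 0]) cube([4870, 169, 2510]);
translate([483, 5505, 0]) cube([4870, 169, 2510]);
translate([483, 463, 0]) cube([169, 5042, 2510]);
translate([5184, 463, 0]) cube([169, 5042, 2510]);


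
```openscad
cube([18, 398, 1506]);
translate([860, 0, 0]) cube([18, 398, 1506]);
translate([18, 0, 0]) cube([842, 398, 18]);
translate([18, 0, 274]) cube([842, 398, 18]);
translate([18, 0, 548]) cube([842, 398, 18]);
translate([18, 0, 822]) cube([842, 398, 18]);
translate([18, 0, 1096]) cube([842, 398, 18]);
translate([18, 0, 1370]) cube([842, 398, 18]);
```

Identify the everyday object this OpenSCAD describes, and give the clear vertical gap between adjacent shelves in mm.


A bookshelf. The clear shelf gap is 256 mm.

Two tall side panels with 6 horizontal boards between them — a bookshelf. The first two shelf undersides are at z = 0 and z = 274; with shelf thickness 18, the clear gap is 274 − 0 − 18 = 256 mm.


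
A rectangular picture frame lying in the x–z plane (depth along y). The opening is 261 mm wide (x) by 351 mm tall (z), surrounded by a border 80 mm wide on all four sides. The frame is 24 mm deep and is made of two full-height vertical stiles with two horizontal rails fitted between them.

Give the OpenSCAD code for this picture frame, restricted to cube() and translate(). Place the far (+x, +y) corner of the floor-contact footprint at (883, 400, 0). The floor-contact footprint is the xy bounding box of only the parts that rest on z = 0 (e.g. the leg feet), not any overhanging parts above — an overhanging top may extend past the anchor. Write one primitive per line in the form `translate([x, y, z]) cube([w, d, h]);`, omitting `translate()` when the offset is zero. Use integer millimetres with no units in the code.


translate([462, 376, 0]) cube([80, 24, 511]);
translate([803, 376, 0]) cube([80, 24, 511]);
translate([542, 376, 0]) cube([261, 24, 80]);
translate([542, 376, 431]) cube([261, 24, 80]);


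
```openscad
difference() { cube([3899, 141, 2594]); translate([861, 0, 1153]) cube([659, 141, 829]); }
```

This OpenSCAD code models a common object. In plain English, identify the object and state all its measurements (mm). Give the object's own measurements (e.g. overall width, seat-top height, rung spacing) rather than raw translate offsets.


A wall 3899 mm long (x), 141 mm thick (y), 2594 mm tall, with a rectangular window opening cut through it. The opening is 659 mm wide and 829 mm tall; its sill is at z = 1153 mm and its near (−x) edge is 861 mm from the wall's −x end. The opening passes through the full wall thickness.


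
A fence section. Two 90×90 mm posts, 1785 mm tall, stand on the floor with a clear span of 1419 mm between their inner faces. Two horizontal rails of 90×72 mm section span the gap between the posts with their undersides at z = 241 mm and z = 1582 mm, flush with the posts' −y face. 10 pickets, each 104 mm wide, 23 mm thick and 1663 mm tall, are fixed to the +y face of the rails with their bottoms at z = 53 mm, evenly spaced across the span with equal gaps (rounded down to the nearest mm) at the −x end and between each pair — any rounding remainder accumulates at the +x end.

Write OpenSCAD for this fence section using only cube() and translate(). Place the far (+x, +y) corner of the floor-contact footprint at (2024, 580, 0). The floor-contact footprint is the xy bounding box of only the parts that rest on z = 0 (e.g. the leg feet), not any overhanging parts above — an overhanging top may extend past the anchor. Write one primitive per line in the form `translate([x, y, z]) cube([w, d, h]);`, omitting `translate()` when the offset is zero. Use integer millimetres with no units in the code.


translate([425, 490, 0]) cube([90, 90, 1785]);
translate([1934, 490, 0]) cube([90, 90, 1785]);
translate([515, 490, 241]) cube([1419, 90, 72]);
translate([515, 490, 1582]) cube([1419, 90, 72]);
translate([549, 580, 53]) cube([104, 23, 1663]);
translate([687, 580, 53]) cube([104, 23, 1663]);
translate([825, 580, 53]) cube([104, 23, 1663]);
translate([963, 580, 53]) cube([104, 23, 1663]);
translate([1101, 580, 53]) cube([104, 23, 1663]);
translate([1239, 580, 53]) cube([104, 23, 1663]);
translate([1377, 580, 53]) cube([104, 23, 1663]);
translate([1515, 580, 53]) cube([104, 23, 1663]);
translate([1653, 580, 53]) cube([104, 23, 1663]);
translate([1791, 580, 53]) cube([104, 23, 1663]);


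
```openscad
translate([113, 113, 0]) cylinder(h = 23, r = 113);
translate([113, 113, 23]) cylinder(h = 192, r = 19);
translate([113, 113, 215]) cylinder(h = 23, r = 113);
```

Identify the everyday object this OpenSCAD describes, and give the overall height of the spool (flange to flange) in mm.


A spool. The overall height is 238 mm.

Three coaxial cylinders, large–small–large — a spool. Two 23 mm flanges and a 192 mm core give 23 + 192 + 23 = 238 mm.


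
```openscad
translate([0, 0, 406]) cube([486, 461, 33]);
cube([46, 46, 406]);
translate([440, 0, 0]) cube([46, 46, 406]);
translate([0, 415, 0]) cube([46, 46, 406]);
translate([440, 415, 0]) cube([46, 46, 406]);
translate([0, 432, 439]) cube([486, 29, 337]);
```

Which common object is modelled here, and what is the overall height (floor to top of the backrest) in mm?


A chair. The overall height is 776 mm.

A slab on four corner posts with a tall panel at the back — a chair. The seat slab sits at z = 406 with thickness 33, and the 337 mm backrest starts at the seat top, so the overall height is 406 + 33 + 337 = 776 mm.


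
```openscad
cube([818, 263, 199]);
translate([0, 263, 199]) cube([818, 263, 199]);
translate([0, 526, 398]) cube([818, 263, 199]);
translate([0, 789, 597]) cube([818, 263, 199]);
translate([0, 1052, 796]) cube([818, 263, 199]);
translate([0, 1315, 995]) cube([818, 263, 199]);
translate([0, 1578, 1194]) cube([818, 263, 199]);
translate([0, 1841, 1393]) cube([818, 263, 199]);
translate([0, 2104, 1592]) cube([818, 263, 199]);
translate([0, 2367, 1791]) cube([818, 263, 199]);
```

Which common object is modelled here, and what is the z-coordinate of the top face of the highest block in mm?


A staircase. The total rise is 1990 mm.

10 identical blocks, each offset up and back from the previous — a staircase. Each step is 199 mm tall and there are 10 of them, so the total rise is 10 × 199 = 1990 mm.


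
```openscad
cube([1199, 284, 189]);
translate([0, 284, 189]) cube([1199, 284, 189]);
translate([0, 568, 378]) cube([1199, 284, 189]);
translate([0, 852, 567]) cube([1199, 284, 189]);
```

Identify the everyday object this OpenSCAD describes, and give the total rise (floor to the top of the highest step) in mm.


A staircase. The total rise is 756 mm.

4 identical blocks, each offset up and back from the previous — a staircase. Each step is 189 mm tall and there are 4 of them, so the total rise is 4 × 189 = 756 mm.


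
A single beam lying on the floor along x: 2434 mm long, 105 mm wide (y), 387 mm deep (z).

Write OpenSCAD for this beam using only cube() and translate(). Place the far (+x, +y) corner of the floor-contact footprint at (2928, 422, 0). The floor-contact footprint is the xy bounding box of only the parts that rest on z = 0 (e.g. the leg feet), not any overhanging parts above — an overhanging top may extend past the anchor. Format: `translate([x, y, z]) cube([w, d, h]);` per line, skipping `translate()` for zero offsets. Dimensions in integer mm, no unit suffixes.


translate([494, 317, 0]) cube([2434, 105, 387]);


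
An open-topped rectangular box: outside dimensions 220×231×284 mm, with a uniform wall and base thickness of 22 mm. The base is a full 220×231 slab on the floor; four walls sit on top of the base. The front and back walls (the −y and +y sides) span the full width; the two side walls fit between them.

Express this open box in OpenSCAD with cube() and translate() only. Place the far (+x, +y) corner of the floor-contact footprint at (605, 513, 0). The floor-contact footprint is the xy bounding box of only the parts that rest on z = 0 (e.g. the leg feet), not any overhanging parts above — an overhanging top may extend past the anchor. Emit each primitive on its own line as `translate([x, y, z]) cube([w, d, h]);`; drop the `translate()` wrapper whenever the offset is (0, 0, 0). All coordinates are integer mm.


translate([385, 282, 0]) cube([220, 231, 22]);
translate([385, 282, 22]) cube([220, 22, 262]);
translate([385, 491, 22]) cube([220, 22, 262]);
translate([385, 304, 22]) cube([22, 187, 262]);
translate([583, 304, 22]) cube([22, 187, 262]);


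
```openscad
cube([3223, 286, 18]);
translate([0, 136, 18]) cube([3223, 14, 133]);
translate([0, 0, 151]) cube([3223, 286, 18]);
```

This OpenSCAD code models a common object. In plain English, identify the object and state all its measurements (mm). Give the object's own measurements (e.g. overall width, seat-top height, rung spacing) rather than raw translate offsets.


An I-beam lying along x, 3223 mm long. Overall section height 169 mm. Two flanges 286 mm wide (y) and 18 mm thick, one on the floor and one at the top; a web 14 mm thick runs between them, centred on the flange width.


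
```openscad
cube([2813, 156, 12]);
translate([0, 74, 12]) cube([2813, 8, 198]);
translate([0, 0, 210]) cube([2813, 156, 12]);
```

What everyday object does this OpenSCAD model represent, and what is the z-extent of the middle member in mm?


An I-beam. The web height is 198 mm.

Two wide flanges with a thin centred web — an I-beam. Overall 222 mm minus two 12 mm flanges gives a web of 222 − 2·12 = 198 mm.


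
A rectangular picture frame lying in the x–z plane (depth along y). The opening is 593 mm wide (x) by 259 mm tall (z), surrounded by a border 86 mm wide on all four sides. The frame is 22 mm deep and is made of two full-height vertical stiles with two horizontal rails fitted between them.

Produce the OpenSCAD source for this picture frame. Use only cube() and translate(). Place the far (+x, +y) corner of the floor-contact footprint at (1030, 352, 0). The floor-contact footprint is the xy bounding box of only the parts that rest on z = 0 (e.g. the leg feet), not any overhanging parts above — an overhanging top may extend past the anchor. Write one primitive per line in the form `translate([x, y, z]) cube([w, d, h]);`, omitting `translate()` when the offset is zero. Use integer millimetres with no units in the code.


translate([265, 330, 0]) cube([86, 22, 431]);
translate([944, 330, 0]) cube([86, 22, 431]);
translate([351, 330, 0]) cube([593, 22, 86]);
translate([351, 330, 345]) cube([593, 22, 86]);


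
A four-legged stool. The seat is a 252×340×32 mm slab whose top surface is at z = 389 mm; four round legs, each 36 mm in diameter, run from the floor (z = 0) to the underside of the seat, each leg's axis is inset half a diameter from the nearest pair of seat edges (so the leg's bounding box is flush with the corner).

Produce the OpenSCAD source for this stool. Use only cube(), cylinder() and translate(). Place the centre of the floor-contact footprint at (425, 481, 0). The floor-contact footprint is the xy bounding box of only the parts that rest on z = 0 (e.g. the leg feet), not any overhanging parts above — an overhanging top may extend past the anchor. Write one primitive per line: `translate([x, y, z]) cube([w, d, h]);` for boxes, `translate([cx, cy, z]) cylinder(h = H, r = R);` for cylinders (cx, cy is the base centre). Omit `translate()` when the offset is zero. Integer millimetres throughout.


translate([299, 311, 357]) cube([252, 340, 32]);
translate([317, 329, 0]) cylinder(h = 357, r = 18);
translate([533, 329, 0]) cylinder(h = 357, r = 18);
translate([317, 633, 0]) cylinder(h = 357, r = 18);
translate([533, 633, 0]) cylinder(h = 357, r = 18);


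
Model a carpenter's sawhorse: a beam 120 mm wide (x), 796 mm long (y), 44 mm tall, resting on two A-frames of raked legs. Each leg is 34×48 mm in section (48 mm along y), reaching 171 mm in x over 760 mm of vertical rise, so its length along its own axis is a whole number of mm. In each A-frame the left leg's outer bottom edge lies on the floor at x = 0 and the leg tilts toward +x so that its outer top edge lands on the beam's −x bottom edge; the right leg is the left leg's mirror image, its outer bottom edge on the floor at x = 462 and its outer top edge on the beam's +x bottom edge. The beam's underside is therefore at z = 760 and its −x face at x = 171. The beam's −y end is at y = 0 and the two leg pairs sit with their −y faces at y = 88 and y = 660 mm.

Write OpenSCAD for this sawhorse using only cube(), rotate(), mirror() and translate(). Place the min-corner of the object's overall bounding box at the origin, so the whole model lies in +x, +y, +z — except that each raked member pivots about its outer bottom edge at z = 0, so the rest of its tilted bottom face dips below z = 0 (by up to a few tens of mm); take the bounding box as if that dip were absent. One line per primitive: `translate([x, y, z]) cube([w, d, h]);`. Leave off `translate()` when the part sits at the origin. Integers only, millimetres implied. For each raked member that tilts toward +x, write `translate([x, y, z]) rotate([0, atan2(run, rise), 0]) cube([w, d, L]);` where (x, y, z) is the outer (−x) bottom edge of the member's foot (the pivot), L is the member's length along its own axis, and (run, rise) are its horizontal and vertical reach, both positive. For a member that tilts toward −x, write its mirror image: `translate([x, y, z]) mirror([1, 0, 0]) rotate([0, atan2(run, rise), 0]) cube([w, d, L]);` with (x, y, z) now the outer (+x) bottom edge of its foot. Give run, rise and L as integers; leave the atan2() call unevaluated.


translate([171, 0, 760]) cube([120, 796, 44]);
translate([0, 88, 0]) rotate([0, atan2(171, 760), 0]) cube([34, 48, 779]);
translate([462, 88, 0]) mirror([1, 0, 0]) rotate([0, atan2(171, 760), 0]) cube([34, 48, 779]);
translate([0, 660, 0]) rotate([0, atan2(171, 760), 0]) cube([34, 48, 779]);
translate([462, 660, 0]) mirror([1, 0, 0]) rotate([0, atan2(171, 760), 0]) cube([34, 48, 779]);


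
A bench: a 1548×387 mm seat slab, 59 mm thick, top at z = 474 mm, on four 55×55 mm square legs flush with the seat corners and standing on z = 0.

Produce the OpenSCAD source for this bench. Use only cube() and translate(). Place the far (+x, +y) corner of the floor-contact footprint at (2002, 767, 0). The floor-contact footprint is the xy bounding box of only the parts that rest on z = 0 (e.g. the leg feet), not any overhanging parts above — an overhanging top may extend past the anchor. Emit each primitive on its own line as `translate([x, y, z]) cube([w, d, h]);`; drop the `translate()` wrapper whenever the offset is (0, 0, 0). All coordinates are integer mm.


// leg_h = 474 − 59 = 415
translate([454, 380, 415]) cube([1548, 387, 59]);
translate([454, 380, 0]) cube([55, 55, 415]);
translate([454, 712, 0]) cube([55, 55, 415]);
translate([1947, 380, 0]) cube([55, 55, 415]);
translate([1947, 712, 0]) cube([55, 55, 415]);


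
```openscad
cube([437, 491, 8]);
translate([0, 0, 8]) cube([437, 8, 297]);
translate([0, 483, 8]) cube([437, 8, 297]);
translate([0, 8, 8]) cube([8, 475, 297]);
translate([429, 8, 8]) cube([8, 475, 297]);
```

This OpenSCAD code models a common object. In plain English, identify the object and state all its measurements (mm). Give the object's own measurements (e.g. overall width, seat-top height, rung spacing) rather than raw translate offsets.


An open-topped rectangular box: outside dimensions 437×491×305 mm, with a uniform wall and base thickness of 8 mm. The base is a full 437×491 slab on the floor; four walls sit on top of the base. The front and back walls (the −y and +y sides) span the full width; the two side walls fit between them.


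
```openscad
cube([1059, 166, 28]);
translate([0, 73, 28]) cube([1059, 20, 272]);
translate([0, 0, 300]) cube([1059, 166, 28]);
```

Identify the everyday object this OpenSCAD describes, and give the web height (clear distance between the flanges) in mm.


An I-beam. The web height is 272 mm.

Two wide flanges with a thin centred web — an I-beam. Overall 328 mm minus two 28 mm flanges gives a web of 328 − 2·28 = 272 mm.


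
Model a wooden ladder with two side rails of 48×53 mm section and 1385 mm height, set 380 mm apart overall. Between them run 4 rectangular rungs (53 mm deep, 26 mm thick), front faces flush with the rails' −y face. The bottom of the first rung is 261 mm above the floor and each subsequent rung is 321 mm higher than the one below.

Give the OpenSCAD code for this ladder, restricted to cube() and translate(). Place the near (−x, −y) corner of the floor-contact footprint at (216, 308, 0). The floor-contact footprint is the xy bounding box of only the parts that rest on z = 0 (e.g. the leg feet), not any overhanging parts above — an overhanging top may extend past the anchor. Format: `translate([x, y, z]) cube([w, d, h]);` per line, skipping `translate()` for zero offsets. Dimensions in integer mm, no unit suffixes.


translate([216, 308, 0]) cube([48, 53, 1385]);
translate([548, 308, 0]) cube([48, 53, 1385]);
translate([264, 308, 261]) cube([284, 53, 26]);
translate([264, 308, 582]) cube([284, 53, 26]);
translate([264, 308, 903]) cube([284, 53, 26]);
translate([264, 308, 1224]) cube([284, 53, 26]);


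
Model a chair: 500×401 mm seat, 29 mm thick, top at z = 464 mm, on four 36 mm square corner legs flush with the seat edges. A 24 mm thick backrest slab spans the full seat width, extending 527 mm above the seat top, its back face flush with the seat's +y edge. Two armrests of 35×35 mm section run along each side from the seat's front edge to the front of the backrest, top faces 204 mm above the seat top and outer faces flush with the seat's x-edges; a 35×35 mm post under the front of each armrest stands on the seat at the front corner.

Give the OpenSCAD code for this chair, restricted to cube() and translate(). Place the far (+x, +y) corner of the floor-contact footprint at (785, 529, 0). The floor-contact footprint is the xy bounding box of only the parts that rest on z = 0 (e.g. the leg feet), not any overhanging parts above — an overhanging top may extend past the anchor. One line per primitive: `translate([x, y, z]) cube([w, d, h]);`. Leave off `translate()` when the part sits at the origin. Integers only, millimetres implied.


translate([285, 128, 435]) cube([500, 401, 29]);
translate([285, 128, 0]) cube([36, 36, 435]);
translate([749, 128, 0]) cube([36, 36, 435]);
translate([285, 493, 0]) cube([36, 36, 435]);
translate([749, 493, 0]) cube([36, 36, 435]);
translate([285, 505, 464]) cube([500, 24, 527]);
translate([285, 128, 633]) cube([35, 377, 35]);
translate([750, 128, 633]) cube([35, 377, 35]);
translate([285, 128, 464]) cube([35, 35, 169]);
translate([750, 128, 464]) cube([35, 35, 169]);


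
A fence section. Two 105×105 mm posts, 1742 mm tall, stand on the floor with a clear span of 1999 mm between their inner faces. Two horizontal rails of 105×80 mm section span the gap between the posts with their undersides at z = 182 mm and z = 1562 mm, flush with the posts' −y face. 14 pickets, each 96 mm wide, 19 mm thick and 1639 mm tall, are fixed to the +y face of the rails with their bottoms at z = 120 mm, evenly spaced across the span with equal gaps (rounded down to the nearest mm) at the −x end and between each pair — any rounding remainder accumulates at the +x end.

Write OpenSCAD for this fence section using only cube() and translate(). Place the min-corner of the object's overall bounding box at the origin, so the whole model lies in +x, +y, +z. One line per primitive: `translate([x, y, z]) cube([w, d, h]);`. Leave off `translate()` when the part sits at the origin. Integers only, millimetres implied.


cube([105, 105, 1742]);
translate([2104, 0, 0]) cube([105, 105, 1742]);
translate([105, 0, 182]) cube([1999, 105, 80]);
translate([105, 0, 1562]) cube([1999, 105, 80]);
translate([148, 105, 120]) cube([96, 19, 1639]);
translate([287, 105, 120]) cube([96, 19, 1639]);
translate([426, 105, 120]) cube([96, 19, 1639]);
translate([565, 105, 120]) cube([96, 19, 1639]);
translate([704, 105, 120]) cube([96, 19, 1639]);
translate([843, 105, 120]) cube([96, 19, 1639]);
translate([982, 105, 120]) cube([96, 19, 1639]);
translate([1121, 105, 120]) cube([96, 19, 1639]);
translate([1260, 105, 120]) cube([96, 19, 1639]);
translate([1399, 105, 120]) cube([96, 19, 1639]);
translate([1538, 105, 120]) cube([96, 19, 1639]);
translate([1677, 105, 120]) cube([96, 19, 1639]);
translate([1816, 105, 120]) cube([96, 19, 1639]);
translate([1955, 105, 120]) cube([96, 19, 1639]);


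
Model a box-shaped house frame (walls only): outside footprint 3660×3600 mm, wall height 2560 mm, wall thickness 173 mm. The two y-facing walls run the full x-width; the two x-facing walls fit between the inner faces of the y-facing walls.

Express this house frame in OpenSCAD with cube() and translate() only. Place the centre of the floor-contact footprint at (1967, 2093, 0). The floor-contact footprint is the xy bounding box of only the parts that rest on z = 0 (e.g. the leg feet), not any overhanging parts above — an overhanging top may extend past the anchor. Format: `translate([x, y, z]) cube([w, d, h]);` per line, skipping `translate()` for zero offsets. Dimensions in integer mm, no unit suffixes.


translate([137, 293, 0]) cube([3660, 173, 2560]);
translate([137, 3720, 0]) cube([3660, 173, 2560]);
translate([137, 466, 0]) cube([173, 3254, 2560]);
translate([3624, 466, 0]) cube([173, 3254, 2560]);


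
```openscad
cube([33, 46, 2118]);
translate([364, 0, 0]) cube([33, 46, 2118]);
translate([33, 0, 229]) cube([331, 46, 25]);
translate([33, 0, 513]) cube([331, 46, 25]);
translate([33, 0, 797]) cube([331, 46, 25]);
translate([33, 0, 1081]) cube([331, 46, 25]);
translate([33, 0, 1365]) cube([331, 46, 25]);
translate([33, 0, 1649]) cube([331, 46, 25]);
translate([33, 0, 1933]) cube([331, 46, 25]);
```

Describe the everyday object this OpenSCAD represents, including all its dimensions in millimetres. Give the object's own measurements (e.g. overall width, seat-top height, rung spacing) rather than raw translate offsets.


A straight ladder. Two 33×46 mm vertical rails, 2118 mm tall, stand 397 mm apart (outside-to-outside) with their front faces coplanar on the −y side. 7 rungs, each 46 mm deep and 25 mm tall, span between the inner faces of the rails, front faces flush with the rails. The lowest rung's underside is at z = 229 mm and rungs are spaced 284 mm apart (underside to underside).


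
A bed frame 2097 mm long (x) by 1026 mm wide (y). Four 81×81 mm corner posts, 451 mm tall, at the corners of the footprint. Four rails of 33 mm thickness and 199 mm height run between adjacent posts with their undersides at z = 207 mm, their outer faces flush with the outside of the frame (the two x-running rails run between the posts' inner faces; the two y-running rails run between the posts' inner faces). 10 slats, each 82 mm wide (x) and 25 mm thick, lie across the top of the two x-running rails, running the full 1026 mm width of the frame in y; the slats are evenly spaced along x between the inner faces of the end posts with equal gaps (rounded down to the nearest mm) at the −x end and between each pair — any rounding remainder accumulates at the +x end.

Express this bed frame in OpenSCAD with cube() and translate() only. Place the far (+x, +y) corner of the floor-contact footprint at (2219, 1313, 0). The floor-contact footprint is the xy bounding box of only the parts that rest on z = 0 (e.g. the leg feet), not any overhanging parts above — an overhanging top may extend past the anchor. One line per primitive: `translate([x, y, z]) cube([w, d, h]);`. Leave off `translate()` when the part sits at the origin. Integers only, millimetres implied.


translate([122, 287, 0]) cube([81, 81, 451]);
translate([122, 1232, 0]) cube([81, 81, 451]);
translate([2138, 287, 0]) cube([81, 81, 451]);
translate([2138, 1232, 0]) cube([81, 81, 451]);
translate([203, 287, 207]) cube([1935, 33, 199]);
translate([203, 1280, 207]) cube([1935, 33, 199]);
translate([122, 368, 207]) cube([33, 864, 199]);
translate([2186, 368, 207]) cube([33, 864, 199]);
translate([304, 287, 406]) cube([82, 1026, 25]);
translate([487, 287, 406]) cube([82, 1026, 25]);
translate([670, 287, 406]) cube([82, 1026, 25]);
translate([853, 287, 406]) cube([82, 1026, 25]);
translate([1036, 287, 406]) cube([82, 1026, 25]);
translate([1219, 287, 406]) cube([82, 1026, 25]);
translate([1402, 287, 406]) cube([82, 1026, 25]);
translate([1585, 287, 406]) cube([82, 1026, 25]);
translate([1768, 287, 406]) cube([82, 1026, 25]);
translate([1951, 287, 406]) cube([82, 1026, 25]);


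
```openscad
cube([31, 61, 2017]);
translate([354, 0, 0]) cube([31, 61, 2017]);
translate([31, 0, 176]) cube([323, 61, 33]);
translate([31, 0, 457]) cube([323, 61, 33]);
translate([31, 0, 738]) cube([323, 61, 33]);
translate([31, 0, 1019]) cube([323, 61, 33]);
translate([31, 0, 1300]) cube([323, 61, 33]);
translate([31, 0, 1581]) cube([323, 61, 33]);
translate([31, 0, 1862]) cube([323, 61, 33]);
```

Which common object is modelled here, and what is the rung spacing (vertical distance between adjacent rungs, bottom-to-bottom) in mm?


A ladder. The rung spacing is 281 mm.

Two tall 31×61 posts with 7 short bars between them — a ladder. Adjacent rungs sit at z = 176 and z = 457, so the spacing is 457 − 176 = 281 mm.


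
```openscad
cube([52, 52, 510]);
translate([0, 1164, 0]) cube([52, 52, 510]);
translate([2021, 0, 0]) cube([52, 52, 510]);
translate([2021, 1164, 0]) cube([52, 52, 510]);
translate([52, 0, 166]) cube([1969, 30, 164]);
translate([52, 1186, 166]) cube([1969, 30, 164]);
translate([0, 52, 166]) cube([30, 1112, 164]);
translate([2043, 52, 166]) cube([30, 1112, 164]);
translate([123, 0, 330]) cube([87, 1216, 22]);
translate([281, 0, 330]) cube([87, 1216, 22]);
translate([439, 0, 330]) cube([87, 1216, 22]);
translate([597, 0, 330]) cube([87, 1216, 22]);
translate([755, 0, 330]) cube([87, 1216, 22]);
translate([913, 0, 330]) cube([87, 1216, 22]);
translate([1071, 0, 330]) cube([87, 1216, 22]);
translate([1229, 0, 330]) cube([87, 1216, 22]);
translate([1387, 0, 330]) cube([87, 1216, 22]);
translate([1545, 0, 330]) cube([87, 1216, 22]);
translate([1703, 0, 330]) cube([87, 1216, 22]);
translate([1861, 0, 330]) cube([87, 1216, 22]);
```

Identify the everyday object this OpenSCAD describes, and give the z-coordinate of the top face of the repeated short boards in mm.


A bed frame. The slat-top height is 352 mm.

Four posts, four rails, and a row of slats — a bed frame. Slats sit on the rails at z = 166 + 164 = 330; with slat thickness 22, the top is 352 mm.


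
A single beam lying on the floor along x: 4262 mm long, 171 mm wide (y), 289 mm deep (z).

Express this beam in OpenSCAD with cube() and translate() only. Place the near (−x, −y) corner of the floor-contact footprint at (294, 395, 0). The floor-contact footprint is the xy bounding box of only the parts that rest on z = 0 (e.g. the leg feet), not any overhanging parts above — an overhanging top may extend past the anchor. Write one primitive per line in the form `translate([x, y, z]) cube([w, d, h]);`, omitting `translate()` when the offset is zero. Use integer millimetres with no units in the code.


translate([294, 395, 0]) cube([4262, 171, 289]);


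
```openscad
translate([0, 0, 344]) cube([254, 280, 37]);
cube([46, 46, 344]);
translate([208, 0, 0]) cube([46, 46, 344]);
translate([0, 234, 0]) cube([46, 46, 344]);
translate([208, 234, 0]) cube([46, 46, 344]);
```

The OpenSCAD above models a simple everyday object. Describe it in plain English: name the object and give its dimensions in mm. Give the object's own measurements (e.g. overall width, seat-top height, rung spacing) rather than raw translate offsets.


A simple wooden stool: a rectangular seat 254 mm (x) by 280 mm (y), 37 mm thick, top face at z = 381 mm, on four square legs, each 46×46 mm in cross-section. The legs rest on z = 0, each flush with a corner of the seat.


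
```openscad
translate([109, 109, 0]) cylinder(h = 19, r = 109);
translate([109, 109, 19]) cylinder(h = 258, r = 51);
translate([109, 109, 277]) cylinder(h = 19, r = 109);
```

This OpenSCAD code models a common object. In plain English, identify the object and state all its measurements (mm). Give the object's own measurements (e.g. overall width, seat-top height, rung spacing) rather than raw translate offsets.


A spool: two coaxial disc flanges of radius 109 mm and thickness 19 mm, joined by a core cylinder of radius 51 mm and height 258 mm. The lower flange rests on z = 0 and the three cylinders share a vertical axis.


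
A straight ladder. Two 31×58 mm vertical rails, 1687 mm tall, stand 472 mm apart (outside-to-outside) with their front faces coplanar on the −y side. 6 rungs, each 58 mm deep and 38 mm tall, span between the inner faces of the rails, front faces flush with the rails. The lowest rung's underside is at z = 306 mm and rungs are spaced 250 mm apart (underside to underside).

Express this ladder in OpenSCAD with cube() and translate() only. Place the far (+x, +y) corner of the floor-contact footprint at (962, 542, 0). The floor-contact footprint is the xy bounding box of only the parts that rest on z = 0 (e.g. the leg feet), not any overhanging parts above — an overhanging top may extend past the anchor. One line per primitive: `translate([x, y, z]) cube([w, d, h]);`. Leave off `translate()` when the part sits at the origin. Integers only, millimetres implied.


// rung span = 472 - 2*31 = 410
// rung[k] z = 306 + k*250
translate([490, 484, 0]) cube([31, 58, 1687]);
translate([931, 484, 0]) cube([31, 58, 1687]);
translate([521, 484, 306]) cube([410, 58, 38]);
translate([521, 484, 556]) cube([410, 58, 38]);
translate([521, 484, 806]) cube([410, 58, 38]);
translate([521, 484, 1056]) cube([410, 58, 38]);
translate([521, 484, 1306]) cube([410, 58, 38]);
translate([521, 484, 1556]) cube([410, 58, 38]);


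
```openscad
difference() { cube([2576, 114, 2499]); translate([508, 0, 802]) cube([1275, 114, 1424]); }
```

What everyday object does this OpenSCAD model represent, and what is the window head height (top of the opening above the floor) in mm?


A wall with a window opening. The window head height is 2226 mm.

A wall with a rectangular opening subtracted — a window. Sill at z = 802, opening 1424 mm tall, so the head is at 802 + 1424 = 2226 mm.


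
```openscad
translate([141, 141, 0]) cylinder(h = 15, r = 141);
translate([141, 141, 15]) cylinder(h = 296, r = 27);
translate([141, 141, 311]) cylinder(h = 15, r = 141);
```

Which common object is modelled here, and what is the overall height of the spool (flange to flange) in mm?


A spool. The overall height is 326 mm.

Three coaxial cylinders, large–small–large — a spool. Two 15 mm flanges and a 296 mm core give 15 + 296 + 15 = 326 mm.


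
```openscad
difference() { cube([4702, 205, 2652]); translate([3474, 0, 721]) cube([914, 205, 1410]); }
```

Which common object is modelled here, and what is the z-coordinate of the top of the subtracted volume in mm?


A wall with a window opening. The window head height is 2131 mm.

A wall with a rectangular opening subtracted — a window. Sill at z = 721, opening 1410 mm tall, so the head is at 721 + 1410 = 2131 mm.


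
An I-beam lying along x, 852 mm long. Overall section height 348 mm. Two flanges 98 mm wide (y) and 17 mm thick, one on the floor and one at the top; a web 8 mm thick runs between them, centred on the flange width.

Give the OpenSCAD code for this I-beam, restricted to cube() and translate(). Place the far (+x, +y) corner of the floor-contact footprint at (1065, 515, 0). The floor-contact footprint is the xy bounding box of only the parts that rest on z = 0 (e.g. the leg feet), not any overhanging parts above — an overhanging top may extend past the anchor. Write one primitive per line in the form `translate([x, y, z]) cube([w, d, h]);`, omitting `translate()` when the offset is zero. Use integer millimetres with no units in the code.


translate([213, 417, 0]) cube([852, 98, 17]);
translate([213, 462, 17]) cube([852, 8, 314]);
translate([213, 417, 331]) cube([852, 98, 17]);


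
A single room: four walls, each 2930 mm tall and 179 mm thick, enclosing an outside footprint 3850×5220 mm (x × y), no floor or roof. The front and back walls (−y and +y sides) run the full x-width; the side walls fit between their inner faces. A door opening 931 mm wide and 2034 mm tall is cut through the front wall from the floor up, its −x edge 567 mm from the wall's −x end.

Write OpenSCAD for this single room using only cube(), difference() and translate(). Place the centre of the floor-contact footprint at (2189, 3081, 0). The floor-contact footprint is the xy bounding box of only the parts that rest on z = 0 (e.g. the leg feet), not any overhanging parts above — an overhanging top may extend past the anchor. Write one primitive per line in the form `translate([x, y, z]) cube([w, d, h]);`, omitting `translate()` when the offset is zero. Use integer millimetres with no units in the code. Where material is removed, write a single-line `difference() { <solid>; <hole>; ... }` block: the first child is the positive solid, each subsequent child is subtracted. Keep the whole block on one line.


difference() { translate([264, 471, 0]) cube([3850, 179, 2930]); translate([831, 471, 0]) cube([931, 179, 2034]); }
translate([264, 5512, 0]) cube([3850, 179, 2930]);
translate([264, 650, 0]) cube([179, 4862, 2930]);
translate([3935, 650, 0]) cube([179, 4862, 2930]);


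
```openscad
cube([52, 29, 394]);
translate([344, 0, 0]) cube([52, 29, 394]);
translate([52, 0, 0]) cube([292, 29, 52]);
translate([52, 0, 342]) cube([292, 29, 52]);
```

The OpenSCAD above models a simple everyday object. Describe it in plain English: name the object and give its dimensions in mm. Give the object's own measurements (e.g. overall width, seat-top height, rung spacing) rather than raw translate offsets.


A rectangular picture frame lying in the x–z plane (depth along y). The opening is 292 mm wide (x) by 290 mm tall (z), surrounded by a border 52 mm wide on all four sides. The frame is 29 mm deep and is made of two full-height vertical stiles with two horizontal rails fitted between them.


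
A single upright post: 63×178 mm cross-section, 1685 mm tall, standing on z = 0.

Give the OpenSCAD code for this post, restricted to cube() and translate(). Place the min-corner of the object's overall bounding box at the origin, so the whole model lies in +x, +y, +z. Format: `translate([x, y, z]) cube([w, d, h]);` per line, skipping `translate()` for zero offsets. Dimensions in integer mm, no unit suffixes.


cube([63, 178, 1685]);


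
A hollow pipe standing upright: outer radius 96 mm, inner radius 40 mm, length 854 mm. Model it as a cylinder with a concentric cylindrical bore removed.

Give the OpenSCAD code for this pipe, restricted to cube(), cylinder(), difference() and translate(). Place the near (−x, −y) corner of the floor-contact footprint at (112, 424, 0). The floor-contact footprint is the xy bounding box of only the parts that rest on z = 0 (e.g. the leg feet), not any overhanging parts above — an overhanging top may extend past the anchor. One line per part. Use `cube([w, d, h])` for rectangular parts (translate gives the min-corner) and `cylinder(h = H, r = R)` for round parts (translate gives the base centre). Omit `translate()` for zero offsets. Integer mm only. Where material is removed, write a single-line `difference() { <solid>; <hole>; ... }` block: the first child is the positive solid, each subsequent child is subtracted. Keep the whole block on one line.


difference() { translate([208, 520, 0]) cylinder(h = 854, r = 96); translate([208, 520, 0]) cylinder(h = 854, r = 40); }
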